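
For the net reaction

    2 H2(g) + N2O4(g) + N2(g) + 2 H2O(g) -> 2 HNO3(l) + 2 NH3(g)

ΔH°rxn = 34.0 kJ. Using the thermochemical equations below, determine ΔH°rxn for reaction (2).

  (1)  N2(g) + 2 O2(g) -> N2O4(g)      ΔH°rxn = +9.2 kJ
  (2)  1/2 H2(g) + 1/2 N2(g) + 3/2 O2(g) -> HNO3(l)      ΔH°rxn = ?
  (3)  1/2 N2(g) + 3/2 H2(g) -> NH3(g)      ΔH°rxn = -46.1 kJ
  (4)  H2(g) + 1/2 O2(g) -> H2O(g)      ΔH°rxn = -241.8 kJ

ΔH°rxn = -174.1 kJ

(1) reversed (N2O4(g) must end up as a reactant): -9.2 kJ
(2) × 2 (×2 to match 2 HNO3(l) in the target): contributes 2·x
(3) × 2 (×2 to match 2 NH3(g) in the target): (2)·(-46.1) = -92.2 kJ
(4) reversed and × 2 (reverse to put H2O(g) on the reactant side; scale by 2 for the 2 H2O(g)): (-2)·(-241.8) = +483.6 kJ
+34.0 = (-9.2) + (-92.2) + (+483.6) + 2·x
x = (+34.0 − (+382.2)) / (2) = -174.1 kJ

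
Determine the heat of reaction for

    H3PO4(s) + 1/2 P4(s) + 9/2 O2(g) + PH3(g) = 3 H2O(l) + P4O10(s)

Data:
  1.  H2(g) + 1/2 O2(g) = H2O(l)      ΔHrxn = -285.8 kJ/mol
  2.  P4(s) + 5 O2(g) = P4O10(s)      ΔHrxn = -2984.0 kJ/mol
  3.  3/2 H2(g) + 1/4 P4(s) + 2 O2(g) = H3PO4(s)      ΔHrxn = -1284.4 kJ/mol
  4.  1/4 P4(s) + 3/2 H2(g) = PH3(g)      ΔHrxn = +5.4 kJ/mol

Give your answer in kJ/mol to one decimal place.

eq. 1 × 3: (3)·(-285.8) = -857.4 kJ/mol
eq. 2 as written: -2984.0 kJ/mol
eq. 3 reversed: +1284.4 kJ/mol
eq. 4 reversed: -5.4 kJ/mol
ΔHrxn = (-857.4) + (-2984.0) + (+1284.4) + (-5.4) = -2562.4 kJ/mol

ΔHrxn = -2562.4 kJ/mol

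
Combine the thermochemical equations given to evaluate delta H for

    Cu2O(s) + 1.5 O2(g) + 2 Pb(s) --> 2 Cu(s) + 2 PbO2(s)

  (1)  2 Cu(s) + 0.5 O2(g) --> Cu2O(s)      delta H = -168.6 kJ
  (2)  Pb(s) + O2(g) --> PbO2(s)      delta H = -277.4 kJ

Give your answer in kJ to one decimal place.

delta H = -386.2 kJ

(1) reversed: +168.6 kJ
(2) × 2: (2)·(-277.4) = -554.8 kJ
delta H = (+168.6) + (-554.8) = -386.2 kJ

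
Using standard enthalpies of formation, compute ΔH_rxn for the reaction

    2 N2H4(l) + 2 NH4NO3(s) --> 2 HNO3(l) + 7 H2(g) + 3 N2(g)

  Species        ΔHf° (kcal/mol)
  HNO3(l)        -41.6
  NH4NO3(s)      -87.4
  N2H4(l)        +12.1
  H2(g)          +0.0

ΔH_rxn = 67.4 kcal/mol

Products: 2·(-41.6) + 7·(+0.0) + 3·(+0.0) = -83.2
Reactants: 2·(+12.1) + 2·(-87.4) = -150.6
ΔH_rxn = (-83.2) − (-150.6) = 67.4 kcal/mol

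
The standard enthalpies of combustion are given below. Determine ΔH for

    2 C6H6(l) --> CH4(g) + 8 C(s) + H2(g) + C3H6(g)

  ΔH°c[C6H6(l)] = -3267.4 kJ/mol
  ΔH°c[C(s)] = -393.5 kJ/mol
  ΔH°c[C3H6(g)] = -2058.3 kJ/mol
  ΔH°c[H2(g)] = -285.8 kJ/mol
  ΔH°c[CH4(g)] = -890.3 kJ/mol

ΔH = -152.4 kJ/mol

Using ΔH = Σ nΔHc°(reactants) − Σ nΔHc°(products):
= [2·(-3267.4)] − [1·(-890.3) + 8·(-393.5) + 1·(-285.8) + 1·(-2058.3)]
= -152.4 kJ/mol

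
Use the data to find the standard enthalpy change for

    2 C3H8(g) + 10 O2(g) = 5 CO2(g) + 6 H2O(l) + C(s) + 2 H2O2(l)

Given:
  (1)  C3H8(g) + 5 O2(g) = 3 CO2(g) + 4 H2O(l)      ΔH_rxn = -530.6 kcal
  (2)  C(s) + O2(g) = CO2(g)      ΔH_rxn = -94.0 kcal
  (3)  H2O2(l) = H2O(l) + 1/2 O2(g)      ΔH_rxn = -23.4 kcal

(1) × 2 (×2 to match 2 C3H8(g) in the target): (2)·(-530.6) = -1061.2 kcal
(2) reversed (reverse to put C(s) on the product side): +94.0 kcal
(3) reversed and × 2 (H2O2(l) must end up as a product; ×2 to match 2 H2O2(l) in the target): (-2)·(-23.4) = +46.8 kcal
Combining the equations, ΔH_rxn = (-1061.2) + (+94.0) + (+46.8) = -920.4 kcal

ΔH_rxn = -920.4 kcal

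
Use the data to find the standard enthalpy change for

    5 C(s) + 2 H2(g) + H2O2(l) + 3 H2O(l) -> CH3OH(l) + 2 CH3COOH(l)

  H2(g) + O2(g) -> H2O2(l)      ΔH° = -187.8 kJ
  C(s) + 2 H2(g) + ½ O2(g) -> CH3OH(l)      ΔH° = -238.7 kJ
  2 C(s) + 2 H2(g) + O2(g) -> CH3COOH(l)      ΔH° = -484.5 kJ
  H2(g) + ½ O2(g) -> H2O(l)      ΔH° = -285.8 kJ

equation 1 reversed (H2O2(l) must end up as a reactant): +187.8 kJ
equation 2 as written (CH3OH(l) already on the product side): -238.7 kJ
equation 3 × 2 (scale by 2 for the 2 CH3COOH(l)): (2)·(-484.5) = -969.0 kJ
equation 4 reversed and × 3 (H2O(l) must end up as a reactant; scale by 3 for the 3 H2O(l)): (-3)·(-285.8) = +857.4 kJ
ΔH° = (+187.8) + (-238.7) + (-969.0) + (+857.4) = -162.5 kJ

ΔH° = -162.5 kJ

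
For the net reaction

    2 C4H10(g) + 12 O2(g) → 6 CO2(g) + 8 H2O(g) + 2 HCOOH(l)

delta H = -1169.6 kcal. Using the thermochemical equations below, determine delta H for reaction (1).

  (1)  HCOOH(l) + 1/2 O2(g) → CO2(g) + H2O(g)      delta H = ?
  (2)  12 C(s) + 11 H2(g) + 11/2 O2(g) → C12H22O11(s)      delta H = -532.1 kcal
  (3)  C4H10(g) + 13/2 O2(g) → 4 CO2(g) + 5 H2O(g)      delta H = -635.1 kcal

(1) reversed and × 2 (HCOOH(l) must end up as a product; scale by 2 for the 2 HCOOH(l)): contributes −2·x
(2): not needed (H2(g) appears nowhere else).
(3) × 2 (scale by 2 for the 2 C4H10(g)): (2)·(-635.1) = -1270.2 kcal
-1169.6 = (-1270.2) − 2·x
x = (-1169.6 − (-1270.2)) / (-2) = -50.3 kcal

delta H = -50.3 kcal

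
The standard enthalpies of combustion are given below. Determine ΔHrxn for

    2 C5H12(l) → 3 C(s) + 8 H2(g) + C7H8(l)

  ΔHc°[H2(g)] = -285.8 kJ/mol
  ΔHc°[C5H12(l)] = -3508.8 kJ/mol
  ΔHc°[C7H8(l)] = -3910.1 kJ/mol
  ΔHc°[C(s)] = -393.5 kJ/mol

ΔHrxn = 359.4 kJ/mol

With combustion enthalpies, reactants minus products:
= [2·(-3508.8)] − [3·(-393.5) + 8·(-285.8) + 1·(-3910.1)]
= 359.4 kJ/mol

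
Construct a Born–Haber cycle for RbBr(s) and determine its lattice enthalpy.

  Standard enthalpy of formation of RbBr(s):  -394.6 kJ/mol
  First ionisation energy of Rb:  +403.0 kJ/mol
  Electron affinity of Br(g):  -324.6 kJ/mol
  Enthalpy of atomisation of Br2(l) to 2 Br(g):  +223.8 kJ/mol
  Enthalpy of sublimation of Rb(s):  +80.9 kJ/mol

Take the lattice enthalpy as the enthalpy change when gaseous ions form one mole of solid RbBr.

ΔHf° = 1·ΔHsub + 1·(ΣIE) + 1/2·D(Br2) + 1·EA + U
-394.6 = 1·(+80.9) + 1·(+403.0) + 1/2·(+223.8) + 1·(-324.6) + U
U = -394.6 − (+271.2) = -665.8 kJ/mol

U = -665.8 kJ/mol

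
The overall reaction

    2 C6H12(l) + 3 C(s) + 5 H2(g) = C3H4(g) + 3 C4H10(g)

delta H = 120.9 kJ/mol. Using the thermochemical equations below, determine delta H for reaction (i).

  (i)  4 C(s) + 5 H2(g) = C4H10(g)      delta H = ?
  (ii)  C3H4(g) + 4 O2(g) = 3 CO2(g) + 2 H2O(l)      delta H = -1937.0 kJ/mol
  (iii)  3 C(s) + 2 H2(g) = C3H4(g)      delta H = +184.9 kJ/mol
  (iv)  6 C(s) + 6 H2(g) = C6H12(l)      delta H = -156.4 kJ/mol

delta H = -125.6 kJ/mol

(i) × 3 (scale by 3 for the 3 C4H10(g)): contributes 3·x
(ii): not needed (H2O(l) appears nowhere else).
(iii) as written: +184.9 kJ/mol
(iv) reversed and × 2 (C6H12(l) must end up as a reactant; scale by 2 for the 2 C6H12(l)): (-2)·(-156.4) = +312.8 kJ/mol
+120.9 = (+184.9) + (+312.8) + 3·x
x = (+120.9 − (+497.7)) / (3) = -125.6 kJ/mol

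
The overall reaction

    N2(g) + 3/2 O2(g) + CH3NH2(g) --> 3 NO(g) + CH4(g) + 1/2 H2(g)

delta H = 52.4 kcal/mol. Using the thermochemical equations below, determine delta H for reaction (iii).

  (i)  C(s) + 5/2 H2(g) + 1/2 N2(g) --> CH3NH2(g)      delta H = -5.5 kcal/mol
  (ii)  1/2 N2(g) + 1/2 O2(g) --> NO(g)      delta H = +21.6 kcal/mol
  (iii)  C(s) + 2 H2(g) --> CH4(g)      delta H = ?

delta H = -17.9 kcal/mol

(i) reversed: +5.5 kcal/mol
(ii) × 3: (3)·(+21.6) = +64.8 kcal/mol
(iii) as written: contributes x
+52.4 = (+5.5) + (+64.8) + x
x = (+52.4 − (+70.3)) / (1) = -17.9 kcal/mol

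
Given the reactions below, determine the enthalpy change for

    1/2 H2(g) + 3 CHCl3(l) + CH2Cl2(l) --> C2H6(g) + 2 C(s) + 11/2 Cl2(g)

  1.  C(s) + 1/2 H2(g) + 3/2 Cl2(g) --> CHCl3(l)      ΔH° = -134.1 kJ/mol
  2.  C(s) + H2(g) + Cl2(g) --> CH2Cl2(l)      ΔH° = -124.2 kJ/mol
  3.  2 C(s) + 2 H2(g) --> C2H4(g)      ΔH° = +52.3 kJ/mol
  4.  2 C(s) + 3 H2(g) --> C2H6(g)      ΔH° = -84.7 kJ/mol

eq. 1 reversed and × 3 (reverse to put CHCl3(l) on the reactant side; ×3 to match 3 CHCl3(l) in the target): (-3)·(-134.1) = +402.3 kJ/mol
eq. 2 reversed (reverse to put CH2Cl2(l) on the reactant side): +124.2 kJ/mol
eq. 3: not needed (C2H4(g) appears nowhere else).
eq. 4 as written (C2H6(g) already on the product side): -84.7 kJ/mol
ΔH° = (+402.3) + (+124.2) + (-84.7) = 441.8 kJ/mol

ΔH° = 441.8 kJ/mol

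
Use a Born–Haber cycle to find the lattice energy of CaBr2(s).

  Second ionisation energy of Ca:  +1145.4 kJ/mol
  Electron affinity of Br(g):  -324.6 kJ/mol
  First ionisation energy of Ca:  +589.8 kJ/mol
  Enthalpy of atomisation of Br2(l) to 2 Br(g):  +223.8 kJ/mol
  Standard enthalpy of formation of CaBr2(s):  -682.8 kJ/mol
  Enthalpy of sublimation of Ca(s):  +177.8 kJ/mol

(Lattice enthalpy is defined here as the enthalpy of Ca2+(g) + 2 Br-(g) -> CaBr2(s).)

U = -2170.4 kJ/mol

ΔHf° = 1·ΔHsub + 1·(ΣIE) + 1·D(Br2) + 2·EA + U
-682.8 = 1·(+177.8) + 1·(+1735.2) + 1·(+223.8) + 2·(-324.6) + U
U = -682.8 − (+1487.6) = -2170.4 kJ/mol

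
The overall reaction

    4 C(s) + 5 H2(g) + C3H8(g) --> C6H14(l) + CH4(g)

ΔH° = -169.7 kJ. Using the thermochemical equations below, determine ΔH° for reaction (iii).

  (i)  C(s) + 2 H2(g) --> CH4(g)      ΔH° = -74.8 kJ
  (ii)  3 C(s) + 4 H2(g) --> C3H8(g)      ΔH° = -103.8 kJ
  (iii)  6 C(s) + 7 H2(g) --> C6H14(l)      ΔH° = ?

(i) as written (CH4(g) already on the product side): -74.8 kJ
(ii) reversed (reverse to put C3H8(g) on the reactant side): +103.8 kJ
(iii) as written (C6H14(l) already on the product side): contributes x
-169.7 = (-74.8) + (+103.8) + x
x = (-169.7 − (+29.0)) / (1) = -198.7 kJ

ΔH° = -198.7 kJ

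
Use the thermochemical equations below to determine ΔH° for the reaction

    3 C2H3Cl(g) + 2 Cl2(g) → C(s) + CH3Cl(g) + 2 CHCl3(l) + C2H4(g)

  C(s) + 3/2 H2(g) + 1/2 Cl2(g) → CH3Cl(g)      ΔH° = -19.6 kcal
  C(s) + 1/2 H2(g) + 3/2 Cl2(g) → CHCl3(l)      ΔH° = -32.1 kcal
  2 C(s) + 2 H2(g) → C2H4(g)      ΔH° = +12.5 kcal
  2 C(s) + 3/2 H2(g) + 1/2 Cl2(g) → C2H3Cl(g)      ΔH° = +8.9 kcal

ΔH° = -98.0 kcal

equation 1 as written: -19.6 kcal
equation 2 × 2: (2)·(-32.1) = -64.2 kcal
equation 3 as written: +12.5 kcal
equation 4 reversed and × 3: (-3)·(+8.9) = -26.7 kcal
ΔH° = (-19.6) + (-64.2) + (+12.5) + (-26.7) = -98.0 kcal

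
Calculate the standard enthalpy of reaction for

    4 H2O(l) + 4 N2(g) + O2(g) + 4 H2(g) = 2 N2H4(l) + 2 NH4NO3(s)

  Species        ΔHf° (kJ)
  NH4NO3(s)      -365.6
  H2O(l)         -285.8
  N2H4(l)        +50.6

ΔH°rxn = 513.2 kJ

ΔH°rxn = Σ nΔHf°(products) − Σ nΔHf°(reactants).
Products: 2·(+50.6) + 2·(-365.6) = -630.0
Reactants: 4·(-285.8) + 4·(+0.0) + 1·(+0.0) + 4·(+0.0) = -1143.2
ΔH°rxn = (-630.0) − (-1143.2) = 513.2 kJ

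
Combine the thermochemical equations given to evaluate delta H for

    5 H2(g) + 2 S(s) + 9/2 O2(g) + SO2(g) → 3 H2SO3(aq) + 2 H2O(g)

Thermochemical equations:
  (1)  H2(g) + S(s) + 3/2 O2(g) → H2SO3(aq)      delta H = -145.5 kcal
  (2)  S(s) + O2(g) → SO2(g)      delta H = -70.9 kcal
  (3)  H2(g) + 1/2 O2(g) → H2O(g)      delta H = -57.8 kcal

(1) × 3: (3)·(-145.5) = -436.5 kcal
(2) reversed: +70.9 kcal
(3) × 2: (2)·(-57.8) = -115.6 kcal
Combining the equations, delta H = (3)·(-145.5) + (-1)·(-70.9) + (2)·(-57.8) = -481.2 kcal

delta H = -481.2 kcal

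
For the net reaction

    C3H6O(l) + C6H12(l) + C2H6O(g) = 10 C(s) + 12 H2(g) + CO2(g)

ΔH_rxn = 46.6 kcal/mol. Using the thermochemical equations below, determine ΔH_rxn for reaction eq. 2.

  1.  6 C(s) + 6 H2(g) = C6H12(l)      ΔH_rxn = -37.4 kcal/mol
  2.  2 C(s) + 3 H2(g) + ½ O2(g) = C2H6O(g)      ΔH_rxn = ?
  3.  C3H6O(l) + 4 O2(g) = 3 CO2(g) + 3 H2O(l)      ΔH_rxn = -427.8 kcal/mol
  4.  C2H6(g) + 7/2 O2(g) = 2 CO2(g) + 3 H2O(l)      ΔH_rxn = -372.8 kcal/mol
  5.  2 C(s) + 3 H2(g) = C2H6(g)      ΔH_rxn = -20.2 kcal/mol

eq. 1 reversed (reverse to put C6H12(l) on the reactant side): +37.4 kcal/mol
eq. 2 reversed (C2H6O(g) must end up as a reactant): contributes −x
eq. 3 as written (C3H6O(l) already on the reactant side): -427.8 kcal/mol
eq. 4 reversed: +372.8 kcal/mol
eq. 5 reversed: +20.2 kcal/mol
+46.6 = (+37.4) + (-427.8) + (+372.8) + (+20.2) − x
x = (+46.6 − (+2.6)) / (-1) = -44.0 kcal/mol

ΔH_rxn = -44.0 kcal/mol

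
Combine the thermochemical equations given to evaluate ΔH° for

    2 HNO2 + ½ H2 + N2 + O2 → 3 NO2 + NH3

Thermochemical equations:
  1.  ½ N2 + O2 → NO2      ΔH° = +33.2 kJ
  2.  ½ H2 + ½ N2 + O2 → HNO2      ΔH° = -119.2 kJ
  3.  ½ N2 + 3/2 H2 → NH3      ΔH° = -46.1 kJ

ΔH° = 291.9 kJ

eq. 1 × 3: (3)·(+33.2) = +99.6 kJ
eq. 2 reversed and × 2: (-2)·(-119.2) = +238.4 kJ
eq. 3 as written: -46.1 kJ
ΔH° = (+99.6) + (+238.4) + (-46.1) = 291.9 kJ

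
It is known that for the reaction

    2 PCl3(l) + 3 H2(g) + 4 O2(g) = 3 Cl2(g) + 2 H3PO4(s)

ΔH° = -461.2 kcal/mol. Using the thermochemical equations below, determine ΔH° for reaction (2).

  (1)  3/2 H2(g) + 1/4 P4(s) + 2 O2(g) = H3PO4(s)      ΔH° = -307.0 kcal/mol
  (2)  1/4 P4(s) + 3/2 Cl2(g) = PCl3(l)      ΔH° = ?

(1) × 2 (scale by 2 for the 2 H3PO4(s)): (2)·(-307.0) = -614.0 kcal/mol
(2) reversed and × 2 (reverse to put PCl3(l) on the reactant side; ×2 to match 2 PCl3(l) in the target): contributes −2·x
-461.2 = (-614.0) − 2·x
x = (-461.2 − (-614.0)) / (-2) = -76.4 kcal/mol

ΔH° = -76.4 kcal/mol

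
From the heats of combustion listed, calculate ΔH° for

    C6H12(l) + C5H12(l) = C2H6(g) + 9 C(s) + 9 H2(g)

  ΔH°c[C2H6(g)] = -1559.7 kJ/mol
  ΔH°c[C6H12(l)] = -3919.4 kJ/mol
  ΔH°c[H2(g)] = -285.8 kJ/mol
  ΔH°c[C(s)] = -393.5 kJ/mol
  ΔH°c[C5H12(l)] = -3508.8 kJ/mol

ΔH° = 245.2 kJ/mol

With combustion enthalpies, reactants minus products:
= [1·(-3919.4) + 1·(-3508.8)] − [1·(-1559.7) + 9·(-393.5) + 9·(-285.8)]
= 245.2 kJ/mol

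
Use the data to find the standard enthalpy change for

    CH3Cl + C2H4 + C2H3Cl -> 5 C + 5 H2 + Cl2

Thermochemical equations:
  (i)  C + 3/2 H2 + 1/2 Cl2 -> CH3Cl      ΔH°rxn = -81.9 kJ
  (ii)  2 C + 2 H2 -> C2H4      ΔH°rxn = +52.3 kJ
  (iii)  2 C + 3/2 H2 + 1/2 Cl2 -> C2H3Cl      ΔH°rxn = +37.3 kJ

ΔH°rxn = -7.7 kJ

(i) reversed (reverse to put CH3Cl on the reactant side): +81.9 kJ
(ii) reversed (C2H4 must end up as a reactant): -52.3 kJ
(iii) reversed (C2H3Cl must end up as a reactant): -37.3 kJ
By Hess's law, ΔH°rxn = (-1)·(-81.9) + (-1)·(+52.3) + (-1)·(+37.3) = -7.7 kJ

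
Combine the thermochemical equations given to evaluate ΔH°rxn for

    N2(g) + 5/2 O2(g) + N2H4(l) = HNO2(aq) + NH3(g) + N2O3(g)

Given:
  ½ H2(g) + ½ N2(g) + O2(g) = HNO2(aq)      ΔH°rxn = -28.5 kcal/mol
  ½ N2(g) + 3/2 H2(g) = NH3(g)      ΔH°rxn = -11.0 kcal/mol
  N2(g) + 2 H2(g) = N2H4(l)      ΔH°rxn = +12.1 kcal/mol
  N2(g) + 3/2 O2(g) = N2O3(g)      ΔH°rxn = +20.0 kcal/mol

equation 1 as written: -28.5 kcal/mol
equation 2 as written: -11.0 kcal/mol
equation 3 reversed: -12.1 kcal/mol
equation 4 as written: +20.0 kcal/mol
ΔH°rxn = (-28.5) + (-11.0) + (-12.1) + (+20.0) = -31.6 kcal/mol

ΔH°rxn = -31.6 kcal/mol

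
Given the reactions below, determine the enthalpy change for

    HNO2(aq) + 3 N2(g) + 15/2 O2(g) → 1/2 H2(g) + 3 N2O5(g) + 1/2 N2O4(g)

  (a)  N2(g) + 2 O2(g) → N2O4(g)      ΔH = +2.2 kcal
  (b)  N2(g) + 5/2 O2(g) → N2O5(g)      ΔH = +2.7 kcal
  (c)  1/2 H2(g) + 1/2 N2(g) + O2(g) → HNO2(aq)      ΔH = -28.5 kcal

(a) × 1/2 (scale by 1/2 for the 1/2 N2O4(g)): (1/2)·(+2.2) = +1.1 kcal
(b) × 3 (×3 to match 3 N2O5(g) in the target): (3)·(+2.7) = +8.1 kcal
(c) reversed (reverse to put HNO2(aq) on the reactant side): +28.5 kcal
ΔH = (+1.1) + (+8.1) + (+28.5) = 37.7 kcal

ΔH = 37.7 kcal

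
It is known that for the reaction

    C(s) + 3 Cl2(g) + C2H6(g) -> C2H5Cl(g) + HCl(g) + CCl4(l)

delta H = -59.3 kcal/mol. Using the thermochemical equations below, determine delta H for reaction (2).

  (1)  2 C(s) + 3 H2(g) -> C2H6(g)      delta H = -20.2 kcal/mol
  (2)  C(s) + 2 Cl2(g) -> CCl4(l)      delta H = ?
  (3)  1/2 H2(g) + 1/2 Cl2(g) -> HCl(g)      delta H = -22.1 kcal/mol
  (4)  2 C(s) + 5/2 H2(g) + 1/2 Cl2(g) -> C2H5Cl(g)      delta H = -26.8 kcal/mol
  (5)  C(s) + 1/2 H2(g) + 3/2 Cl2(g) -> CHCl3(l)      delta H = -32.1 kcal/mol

delta H = -30.6 kcal/mol

(1) reversed: +20.2 kcal/mol
(2) as written: contributes x
(3) as written: -22.1 kcal/mol
(4) as written: -26.8 kcal/mol
(5): not needed.
-59.3 = (+20.2) + (-22.1) + (-26.8) + x
x = (-59.3 − (-28.7)) / (1) = -30.6 kcal/mol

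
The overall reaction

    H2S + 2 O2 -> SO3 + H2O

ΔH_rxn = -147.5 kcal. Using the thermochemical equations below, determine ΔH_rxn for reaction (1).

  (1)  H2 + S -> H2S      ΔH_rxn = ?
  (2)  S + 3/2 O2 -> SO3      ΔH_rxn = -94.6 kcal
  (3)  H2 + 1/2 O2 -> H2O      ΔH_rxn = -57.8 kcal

(1) reversed (reverse to put H2S on the reactant side): contributes −x
(2) as written (SO3 already on the product side): -94.6 kcal
(3) as written (H2O already on the product side): -57.8 kcal
-147.5 = (-94.6) + (-57.8) − x
x = (-147.5 − (-152.4)) / (-1) = -4.9 kcal

ΔH_rxn = -4.9 kcal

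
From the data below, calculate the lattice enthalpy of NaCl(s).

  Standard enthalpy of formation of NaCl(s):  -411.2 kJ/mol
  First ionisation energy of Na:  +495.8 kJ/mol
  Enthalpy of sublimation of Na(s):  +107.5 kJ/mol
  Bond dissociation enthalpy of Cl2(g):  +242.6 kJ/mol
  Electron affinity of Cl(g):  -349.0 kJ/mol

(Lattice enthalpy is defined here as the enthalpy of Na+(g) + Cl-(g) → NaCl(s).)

U = -786.8 kJ/mol

ΔHf° = 1·ΔHsub + 1·(ΣIE) + 1/2·D(Cl2) + 1·EA + U
-411.2 = 1·(+107.5) + 1·(+495.8) + 1/2·(+242.6) + 1·(-349.0) + U
U = -411.2 − (+375.6) = -786.8 kJ/mol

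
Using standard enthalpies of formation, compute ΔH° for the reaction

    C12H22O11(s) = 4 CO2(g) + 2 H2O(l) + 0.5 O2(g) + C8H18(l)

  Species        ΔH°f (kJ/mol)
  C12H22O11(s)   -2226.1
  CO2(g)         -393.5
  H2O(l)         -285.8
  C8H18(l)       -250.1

Products: 4·(-393.5) + 2·(-285.8) + 1/2·(+0.0) + 1·(-250.1) = -2395.7
Reactants: 1·(-2226.1) = -2226.1
ΔH° = (-2395.7) − (-2226.1) = -169.6 kJ/mol

ΔH° = -169.6 kJ/mol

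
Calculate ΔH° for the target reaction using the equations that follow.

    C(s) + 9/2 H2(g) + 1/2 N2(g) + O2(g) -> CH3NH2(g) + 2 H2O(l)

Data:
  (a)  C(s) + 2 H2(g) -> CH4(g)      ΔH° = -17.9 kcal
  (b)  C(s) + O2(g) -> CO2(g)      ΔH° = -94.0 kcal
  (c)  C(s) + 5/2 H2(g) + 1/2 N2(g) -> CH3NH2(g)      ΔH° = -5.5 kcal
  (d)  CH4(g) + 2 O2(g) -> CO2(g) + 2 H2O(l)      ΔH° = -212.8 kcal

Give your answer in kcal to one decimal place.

ΔH° = -142.2 kcal

(a) as written: -17.9 kcal
(b) reversed: +94.0 kcal
(c) as written (CH3NH2(g) already on the product side): -5.5 kcal
(d) as written (H2O(l) already on the product side): -212.8 kcal
ΔH° = (-17.9) + (+94.0) + (-5.5) + (-212.8) = -142.2 kcal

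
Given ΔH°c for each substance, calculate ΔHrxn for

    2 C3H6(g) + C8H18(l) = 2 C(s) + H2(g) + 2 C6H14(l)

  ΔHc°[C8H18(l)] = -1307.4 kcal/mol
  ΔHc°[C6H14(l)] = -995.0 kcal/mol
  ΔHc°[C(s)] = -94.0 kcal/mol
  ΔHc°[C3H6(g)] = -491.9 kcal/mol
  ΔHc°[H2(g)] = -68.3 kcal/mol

Using ΔH = Σ nΔHc°(reactants) − Σ nΔHc°(products):
= [2·(-491.9) + 1·(-1307.4)] − [2·(-94.0) + 1·(-68.3) + 2·(-995.0)]
= -44.9 kcal/mol

ΔHrxn = -44.9 kcal/mol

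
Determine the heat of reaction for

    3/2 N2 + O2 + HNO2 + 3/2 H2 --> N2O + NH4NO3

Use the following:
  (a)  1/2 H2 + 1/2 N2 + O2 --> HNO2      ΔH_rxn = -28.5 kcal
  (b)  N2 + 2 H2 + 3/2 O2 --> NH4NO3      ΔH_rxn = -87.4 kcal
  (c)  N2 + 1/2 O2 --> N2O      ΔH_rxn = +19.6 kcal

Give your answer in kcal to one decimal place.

ΔH_rxn = -39.3 kcal

(a) reversed: +28.5 kcal
(b) as written: -87.4 kcal
(c) as written: +19.6 kcal
ΔH_rxn = (-1)·(-28.5) + (1)·(-87.4) + (1)·(+19.6) = -39.3 kcal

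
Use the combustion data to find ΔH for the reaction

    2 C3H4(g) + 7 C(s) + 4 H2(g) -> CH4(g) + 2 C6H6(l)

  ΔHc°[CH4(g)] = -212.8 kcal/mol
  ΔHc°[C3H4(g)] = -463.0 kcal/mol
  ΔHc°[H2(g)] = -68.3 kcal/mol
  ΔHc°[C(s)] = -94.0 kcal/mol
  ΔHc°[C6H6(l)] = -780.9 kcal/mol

ΔH = -82.6 kcal/mol

With combustion enthalpies, reactants minus products:
= [2·(-463.0) + 7·(-94.0) + 4·(-68.3)] − [1·(-212.8) + 2·(-780.9)]
= -82.6 kcal/mol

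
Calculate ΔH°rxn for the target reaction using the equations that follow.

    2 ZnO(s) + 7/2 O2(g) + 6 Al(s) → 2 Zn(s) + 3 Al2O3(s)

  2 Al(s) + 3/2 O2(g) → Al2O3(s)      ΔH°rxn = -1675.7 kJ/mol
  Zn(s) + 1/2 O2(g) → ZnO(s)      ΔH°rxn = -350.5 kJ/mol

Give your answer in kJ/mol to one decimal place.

ΔH°rxn = -4326.1 kJ/mol

equation 1 × 3: (3)·(-1675.7) = -5027.1 kJ/mol
equation 2 reversed and × 2: (-2)·(-350.5) = +701.0 kJ/mol
ΔH°rxn = (3)·(-1675.7) + (-2)·(-350.5) = -4326.1 kJ/mol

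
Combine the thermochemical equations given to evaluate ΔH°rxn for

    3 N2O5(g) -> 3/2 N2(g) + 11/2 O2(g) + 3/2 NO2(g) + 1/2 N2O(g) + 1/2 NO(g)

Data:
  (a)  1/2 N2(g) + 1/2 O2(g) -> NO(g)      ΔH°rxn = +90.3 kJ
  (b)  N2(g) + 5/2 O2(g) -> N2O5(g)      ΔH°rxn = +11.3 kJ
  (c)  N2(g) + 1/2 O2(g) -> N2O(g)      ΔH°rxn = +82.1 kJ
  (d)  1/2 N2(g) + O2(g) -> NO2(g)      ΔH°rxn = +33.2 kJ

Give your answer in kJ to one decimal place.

(a) × 1/2: (1/2)·(+90.3) = +45.15 kJ
(b) reversed and × 3: (-3)·(+11.3) = -33.9 kJ
(c) × 1/2: (1/2)·(+82.1) = +41.05 kJ
(d) × 3/2: (3/2)·(+33.2) = +49.8 kJ
Combining the equations, ΔH°rxn = (+45.15) + (-33.9) + (+41.05) + (+49.8) = 102.1 kJ

ΔH°rxn = 102.1 kJ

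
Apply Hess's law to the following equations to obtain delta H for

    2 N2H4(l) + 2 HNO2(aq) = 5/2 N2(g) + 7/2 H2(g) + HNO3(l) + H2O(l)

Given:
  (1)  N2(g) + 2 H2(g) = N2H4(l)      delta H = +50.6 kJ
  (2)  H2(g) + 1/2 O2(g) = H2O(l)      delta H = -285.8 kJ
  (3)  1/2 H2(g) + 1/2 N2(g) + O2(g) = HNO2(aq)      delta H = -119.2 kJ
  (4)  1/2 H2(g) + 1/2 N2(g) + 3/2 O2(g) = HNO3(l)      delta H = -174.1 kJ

delta H = -322.7 kJ

(1) reversed and × 2: (-2)·(+50.6) = -101.2 kJ
(2) as written: -285.8 kJ
(3) reversed and × 2: (-2)·(-119.2) = +238.4 kJ
(4) as written: -174.1 kJ
Since enthalpy is a state function, delta H = (-2)·(+50.6) + (1)·(-285.8) + (-2)·(-119.2) + (1)·(-174.1) = -322.7 kJ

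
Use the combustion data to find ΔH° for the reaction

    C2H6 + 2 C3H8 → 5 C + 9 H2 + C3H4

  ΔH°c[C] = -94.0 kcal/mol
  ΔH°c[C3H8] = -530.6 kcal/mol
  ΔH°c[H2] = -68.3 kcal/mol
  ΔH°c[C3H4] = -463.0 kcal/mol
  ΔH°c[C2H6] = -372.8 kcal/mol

Using ΔH = Σ nΔHc°(reactants) − Σ nΔHc°(products):
= [1·(-372.8) + 2·(-530.6)] − [5·(-94.0) + 9·(-68.3) + 1·(-463.0)]
= 113.7 kcal/mol

ΔH° = 113.7 kcal/mol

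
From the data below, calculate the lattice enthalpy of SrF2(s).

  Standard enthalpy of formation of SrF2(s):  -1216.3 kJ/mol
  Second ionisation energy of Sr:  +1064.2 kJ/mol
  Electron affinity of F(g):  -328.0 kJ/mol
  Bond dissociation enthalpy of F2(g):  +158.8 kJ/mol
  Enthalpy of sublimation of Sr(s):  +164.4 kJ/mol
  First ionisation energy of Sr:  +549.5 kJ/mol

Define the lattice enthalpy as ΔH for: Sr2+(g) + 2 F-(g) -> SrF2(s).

ΔHf° = 1·ΔHsub + 1·(ΣIE) + 1·D(F2) + 2·EA + U
-1216.3 = 1·(+164.4) + 1·(+1613.7) + 1·(+158.8) + 2·(-328.0) + U
U = -1216.3 − (+1280.9) = -2497.2 kJ/mol

U = -2497.2 kJ/mol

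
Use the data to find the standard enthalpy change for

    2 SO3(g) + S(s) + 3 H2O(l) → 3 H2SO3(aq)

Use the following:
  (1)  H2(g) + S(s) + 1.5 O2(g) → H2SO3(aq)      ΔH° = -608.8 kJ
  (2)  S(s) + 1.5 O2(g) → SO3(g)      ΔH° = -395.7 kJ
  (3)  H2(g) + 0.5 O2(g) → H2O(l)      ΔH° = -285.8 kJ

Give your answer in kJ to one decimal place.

ΔH° = -177.6 kJ

(1) × 3: (3)·(-608.8) = -1826.4 kJ
(2) reversed and × 2: (-2)·(-395.7) = +791.4 kJ
(3) reversed and × 3: (-3)·(-285.8) = +857.4 kJ
By Hess's law, ΔH° = (-1826.4) + (+791.4) + (+857.4) = -177.6 kJ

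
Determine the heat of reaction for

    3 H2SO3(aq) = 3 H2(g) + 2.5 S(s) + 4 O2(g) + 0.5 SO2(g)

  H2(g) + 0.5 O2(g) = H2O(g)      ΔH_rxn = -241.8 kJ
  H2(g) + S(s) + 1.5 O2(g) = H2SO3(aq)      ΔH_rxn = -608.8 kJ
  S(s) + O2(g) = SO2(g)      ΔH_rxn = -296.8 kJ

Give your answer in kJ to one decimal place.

ΔH_rxn = 1678.0 kJ

equation 1: not needed (H2O(g) appears nowhere else).
equation 2 reversed and × 3 (reverse to put H2SO3(aq) on the reactant side; ×3 to match 3 H2SO3(aq) in the target): (-3)·(-608.8) = +1826.4 kJ
equation 3 × 1/2 (scale by 1/2 for the 1/2 SO2(g)): (1/2)·(-296.8) = -148.4 kJ
ΔH_rxn = (-3)·(-608.8) + (1/2)·(-296.8) = 1678.0 kJ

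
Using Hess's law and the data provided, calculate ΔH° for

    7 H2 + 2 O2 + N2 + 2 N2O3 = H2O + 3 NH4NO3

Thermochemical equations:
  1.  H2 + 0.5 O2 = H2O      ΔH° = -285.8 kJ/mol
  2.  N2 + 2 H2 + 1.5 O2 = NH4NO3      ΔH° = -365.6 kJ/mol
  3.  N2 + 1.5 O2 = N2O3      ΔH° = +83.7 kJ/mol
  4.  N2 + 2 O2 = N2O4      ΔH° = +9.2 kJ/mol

ΔH° = -1550.0 kJ/mol

eq. 1 as written: -285.8 kJ/mol
eq. 2 × 3: (3)·(-365.6) = -1096.8 kJ/mol
eq. 3 reversed and × 2: (-2)·(+83.7) = -167.4 kJ/mol
eq. 4: not needed.
ΔH° = (1)·(-285.8) + (3)·(-365.6) + (-2)·(+83.7) = -1550.0 kJ/mol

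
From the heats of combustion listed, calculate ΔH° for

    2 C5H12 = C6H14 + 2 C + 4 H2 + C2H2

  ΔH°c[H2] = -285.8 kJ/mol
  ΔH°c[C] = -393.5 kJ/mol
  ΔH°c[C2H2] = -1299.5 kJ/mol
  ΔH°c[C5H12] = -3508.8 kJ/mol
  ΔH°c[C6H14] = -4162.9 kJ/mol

Using ΔH = Σ nΔHc°(reactants) − Σ nΔHc°(products):
= [2·(-3508.8)] − [1·(-4162.9) + 2·(-393.5) + 4·(-285.8) + 1·(-1299.5)]
= 375.0 kJ/mol

ΔH° = 375.0 kJ/mol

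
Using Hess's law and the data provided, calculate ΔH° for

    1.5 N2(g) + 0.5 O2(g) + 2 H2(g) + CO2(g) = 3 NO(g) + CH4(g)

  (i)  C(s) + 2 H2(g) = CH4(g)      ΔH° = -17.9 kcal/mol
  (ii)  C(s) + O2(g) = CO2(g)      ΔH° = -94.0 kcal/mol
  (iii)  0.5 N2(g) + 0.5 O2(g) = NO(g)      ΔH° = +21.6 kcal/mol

(i) as written (CH4(g) already on the product side): -17.9 kcal/mol
(ii) reversed (reverse to put CO2(g) on the reactant side): +94.0 kcal/mol
(iii) × 3 (×3 to match 3 NO(g) in the target): (3)·(+21.6) = +64.8 kcal/mol
ΔH° = (1)·(-17.9) + (-1)·(-94.0) + (3)·(+21.6) = 140.9 kcal/mol

ΔH° = 140.9 kcal/mol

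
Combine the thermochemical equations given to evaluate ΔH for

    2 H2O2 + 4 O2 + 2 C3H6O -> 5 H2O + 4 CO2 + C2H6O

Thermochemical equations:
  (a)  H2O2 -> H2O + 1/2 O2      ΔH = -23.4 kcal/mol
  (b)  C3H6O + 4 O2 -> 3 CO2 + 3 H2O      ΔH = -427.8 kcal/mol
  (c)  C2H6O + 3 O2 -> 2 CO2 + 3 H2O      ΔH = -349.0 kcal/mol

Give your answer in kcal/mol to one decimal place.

ΔH = -553.4 kcal/mol

(a) × 2 (×2 to match 2 H2O2 in the target): (2)·(-23.4) = -46.8 kcal/mol
(b) × 2 (scale by 2 for the 2 C3H6O): (2)·(-427.8) = -855.6 kcal/mol
(c) reversed (C2H6O must end up as a product): +349.0 kcal/mol
Summing the manipulated equations, ΔH = (-46.8) + (-855.6) + (+349.0) = -553.4 kcal/mol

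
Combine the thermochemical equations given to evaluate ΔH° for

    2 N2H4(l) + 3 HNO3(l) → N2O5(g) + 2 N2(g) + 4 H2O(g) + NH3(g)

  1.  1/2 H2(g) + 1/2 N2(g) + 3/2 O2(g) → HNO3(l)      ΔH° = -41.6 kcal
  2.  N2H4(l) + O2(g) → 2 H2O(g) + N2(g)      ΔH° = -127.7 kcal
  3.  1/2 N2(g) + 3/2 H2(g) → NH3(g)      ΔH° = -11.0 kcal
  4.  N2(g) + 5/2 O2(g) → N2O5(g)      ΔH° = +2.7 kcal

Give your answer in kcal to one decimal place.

ΔH° = -138.9 kcal

eq. 1 reversed and × 3 (reverse to put HNO3(l) on the reactant side; scale by 3 for the 3 HNO3(l)): (-3)·(-41.6) = +124.8 kcal
eq. 2 × 2 (scale by 2 for the 2 N2H4(l)): (2)·(-127.7) = -255.4 kcal
eq. 3 as written (NH3(g) already on the product side): -11.0 kcal
eq. 4 as written (N2O5(g) already on the product side): +2.7 kcal
Since enthalpy is a state function, ΔH° = (+124.8) + (-255.4) + (-11.0) + (+2.7) = -138.9 kcal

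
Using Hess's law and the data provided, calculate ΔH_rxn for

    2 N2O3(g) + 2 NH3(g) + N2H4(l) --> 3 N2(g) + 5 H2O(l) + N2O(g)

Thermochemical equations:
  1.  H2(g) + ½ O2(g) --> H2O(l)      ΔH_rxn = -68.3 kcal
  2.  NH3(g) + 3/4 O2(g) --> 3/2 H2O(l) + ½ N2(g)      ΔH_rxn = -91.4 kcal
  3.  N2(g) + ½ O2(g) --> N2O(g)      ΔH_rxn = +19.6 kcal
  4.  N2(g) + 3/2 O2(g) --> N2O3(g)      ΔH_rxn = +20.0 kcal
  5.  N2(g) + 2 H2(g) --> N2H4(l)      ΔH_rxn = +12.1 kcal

ΔH_rxn = -351.9 kcal

eq. 1 × 2: (2)·(-68.3) = -136.6 kcal
eq. 2 × 2: (2)·(-91.4) = -182.8 kcal
eq. 3 as written: +19.6 kcal
eq. 4 reversed and × 2: (-2)·(+20.0) = -40.0 kcal
eq. 5 reversed: -12.1 kcal
Summing the manipulated equations, ΔH_rxn = (2)·(-68.3) + (2)·(-91.4) + (1)·(+19.6) + (-2)·(+20.0) + (-1)·(+12.1) = -351.9 kcal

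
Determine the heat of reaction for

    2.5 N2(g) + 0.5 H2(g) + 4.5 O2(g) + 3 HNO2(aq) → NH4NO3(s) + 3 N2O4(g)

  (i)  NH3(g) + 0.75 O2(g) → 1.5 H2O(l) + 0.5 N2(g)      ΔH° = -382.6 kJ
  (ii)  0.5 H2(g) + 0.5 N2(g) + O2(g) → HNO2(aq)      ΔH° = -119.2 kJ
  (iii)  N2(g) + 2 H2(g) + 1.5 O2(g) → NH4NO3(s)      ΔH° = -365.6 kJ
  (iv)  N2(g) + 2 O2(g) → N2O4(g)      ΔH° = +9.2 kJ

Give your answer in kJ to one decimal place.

ΔH° = 19.6 kJ

(i): not needed (NH3(g) appears nowhere else).
(ii) reversed and × 3 (HNO2(aq) must end up as a reactant; ×3 to match 3 HNO2(aq) in the target): (-3)·(-119.2) = +357.6 kJ
(iii) as written (NH4NO3(s) already on the product side): -365.6 kJ
(iv) × 3 (scale by 3 for the 3 N2O4(g)): (3)·(+9.2) = +27.6 kJ
By Hess's law, ΔH° = (-3)·(-119.2) + (1)·(-365.6) + (3)·(+9.2) = 19.6 kJ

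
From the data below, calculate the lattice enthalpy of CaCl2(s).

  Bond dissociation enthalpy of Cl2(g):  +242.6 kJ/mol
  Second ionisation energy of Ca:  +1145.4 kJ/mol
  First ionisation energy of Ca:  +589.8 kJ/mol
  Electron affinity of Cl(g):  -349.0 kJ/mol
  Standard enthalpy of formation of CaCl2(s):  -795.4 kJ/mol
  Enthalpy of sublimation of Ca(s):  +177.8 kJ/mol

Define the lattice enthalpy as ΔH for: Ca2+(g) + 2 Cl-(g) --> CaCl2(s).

ΔHf° = 1·ΔHsub + 1·(ΣIE) + 1·D(Cl2) + 2·EA + U
-795.4 = 1·(+177.8) + 1·(+1735.2) + 1·(+242.6) + 2·(-349.0) + U
U = -795.4 − (+1457.6) = -2253.0 kJ/mol

U = -2253.0 kJ/mol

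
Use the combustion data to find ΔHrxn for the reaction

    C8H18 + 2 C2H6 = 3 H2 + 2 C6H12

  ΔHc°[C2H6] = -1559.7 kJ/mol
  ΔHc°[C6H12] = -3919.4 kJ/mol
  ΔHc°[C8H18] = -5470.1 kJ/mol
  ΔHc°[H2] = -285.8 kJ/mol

Using ΔH = Σ nΔHc°(reactants) − Σ nΔHc°(products):
= [1·(-5470.1) + 2·(-1559.7)] − [3·(-285.8) + 2·(-3919.4)]
= 106.7 kJ/mol

ΔHrxn = 106.7 kJ/mol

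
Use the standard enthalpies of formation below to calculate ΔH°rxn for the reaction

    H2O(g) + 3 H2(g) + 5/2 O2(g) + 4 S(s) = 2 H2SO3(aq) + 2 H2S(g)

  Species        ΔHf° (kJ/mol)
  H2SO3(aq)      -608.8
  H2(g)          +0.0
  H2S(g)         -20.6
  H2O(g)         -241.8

ΔH°rxn = -1017.0 kJ/mol

Products: 2·(-608.8) + 2·(-20.6) = -1258.8
Reactants: 1·(-241.8) + 3·(+0.0) + 5/2·(+0.0) + 4·(+0.0) = -241.8
ΔH°rxn = (-1258.8) − (-241.8) = -1017.0 kJ/mol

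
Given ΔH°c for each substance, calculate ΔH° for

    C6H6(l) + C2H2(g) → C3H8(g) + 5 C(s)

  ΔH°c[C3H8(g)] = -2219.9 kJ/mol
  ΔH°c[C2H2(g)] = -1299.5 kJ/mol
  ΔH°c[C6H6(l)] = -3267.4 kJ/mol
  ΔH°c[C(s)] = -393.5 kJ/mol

With combustion enthalpies, reactants minus products:
= [1·(-3267.4) + 1·(-1299.5)] − [1·(-2219.9) + 5·(-393.5)]
= -379.5 kJ/mol

ΔH° = -379.5 kJ/mol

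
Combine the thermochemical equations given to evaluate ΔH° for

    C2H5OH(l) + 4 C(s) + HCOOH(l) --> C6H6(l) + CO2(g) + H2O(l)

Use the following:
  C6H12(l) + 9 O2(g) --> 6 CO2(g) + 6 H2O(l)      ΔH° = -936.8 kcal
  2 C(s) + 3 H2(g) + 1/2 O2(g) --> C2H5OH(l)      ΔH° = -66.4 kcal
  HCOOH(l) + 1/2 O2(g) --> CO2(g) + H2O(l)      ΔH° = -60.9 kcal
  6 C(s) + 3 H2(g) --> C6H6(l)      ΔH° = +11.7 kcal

equation 1: not needed (C6H12(l) appears nowhere else).
equation 2 reversed (C2H5OH(l) must end up as a reactant): +66.4 kcal
equation 3 as written (HCOOH(l) already on the reactant side): -60.9 kcal
equation 4 as written (C6H6(l) already on the product side): +11.7 kcal
Since enthalpy is a state function, ΔH° = (+66.4) + (-60.9) + (+11.7) = 17.2 kcal

ΔH° = 17.2 kcal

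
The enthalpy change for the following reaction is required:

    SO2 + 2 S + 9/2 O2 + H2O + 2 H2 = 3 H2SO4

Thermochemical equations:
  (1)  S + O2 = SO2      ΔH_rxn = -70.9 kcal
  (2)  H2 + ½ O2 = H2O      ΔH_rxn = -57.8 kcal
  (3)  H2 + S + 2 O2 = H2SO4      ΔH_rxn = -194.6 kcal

(1) reversed: +70.9 kcal
(2) reversed: +57.8 kcal
(3) × 3: (3)·(-194.6) = -583.8 kcal
ΔH_rxn = (+70.9) + (+57.8) + (-583.8) = -455.1 kcal

ΔH_rxn = -455.1 kcal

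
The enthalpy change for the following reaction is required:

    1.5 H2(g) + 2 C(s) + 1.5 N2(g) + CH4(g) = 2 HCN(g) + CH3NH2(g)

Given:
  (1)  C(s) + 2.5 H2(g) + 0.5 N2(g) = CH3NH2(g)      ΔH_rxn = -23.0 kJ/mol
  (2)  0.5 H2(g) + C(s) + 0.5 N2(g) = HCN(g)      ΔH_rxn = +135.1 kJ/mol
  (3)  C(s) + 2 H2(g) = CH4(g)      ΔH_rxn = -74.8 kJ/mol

ΔH_rxn = 322.0 kJ/mol

(1) as written: -23.0 kJ/mol
(2) × 2: (2)·(+135.1) = +270.2 kJ/mol
(3) reversed: +74.8 kJ/mol
ΔH_rxn = (-23.0) + (+270.2) + (+74.8) = 322.0 kJ/mol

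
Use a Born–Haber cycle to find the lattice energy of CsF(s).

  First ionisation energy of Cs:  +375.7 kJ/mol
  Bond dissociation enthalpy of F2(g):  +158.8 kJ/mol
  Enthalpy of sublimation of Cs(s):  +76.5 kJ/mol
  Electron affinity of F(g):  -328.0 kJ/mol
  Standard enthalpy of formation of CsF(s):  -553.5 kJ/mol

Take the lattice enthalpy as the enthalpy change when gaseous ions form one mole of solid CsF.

ΔHf° = 1·ΔHsub + 1·(ΣIE) + 1/2·D(F2) + 1·EA + U
-553.5 = 1·(+76.5) + 1·(+375.7) + 1/2·(+158.8) + 1·(-328.0) + U
U = -553.5 − (+203.6) = -757.1 kJ/mol

U = -757.1 kJ/mol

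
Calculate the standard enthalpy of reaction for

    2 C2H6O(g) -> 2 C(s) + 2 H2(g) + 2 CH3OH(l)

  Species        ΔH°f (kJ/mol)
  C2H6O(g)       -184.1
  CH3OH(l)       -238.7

ΔH_rxn = -109.2 kJ/mol

ΔH°rxn = Σ nΔHf°(products) − Σ nΔHf°(reactants).
Products: 2·(+0.0) + 2·(+0.0) + 2·(-238.7) = -477.4
Reactants: 2·(-184.1) = -368.2
ΔH_rxn = (-477.4) − (-368.2) = -109.2 kJ/mol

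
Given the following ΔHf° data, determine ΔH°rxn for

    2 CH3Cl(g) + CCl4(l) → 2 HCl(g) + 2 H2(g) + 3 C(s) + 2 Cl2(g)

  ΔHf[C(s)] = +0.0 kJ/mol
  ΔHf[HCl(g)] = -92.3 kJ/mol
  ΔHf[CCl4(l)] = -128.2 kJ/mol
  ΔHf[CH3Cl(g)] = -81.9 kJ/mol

ΔH°rxn = 107.4 kJ/mol

Products: 2·(-92.3) + 2·(+0.0) + 3·(+0.0) + 2·(+0.0) = -184.6
Reactants: 2·(-81.9) + 1·(-128.2) = -292.0
ΔH°rxn = (-184.6) − (-292.0) = 107.4 kJ/mol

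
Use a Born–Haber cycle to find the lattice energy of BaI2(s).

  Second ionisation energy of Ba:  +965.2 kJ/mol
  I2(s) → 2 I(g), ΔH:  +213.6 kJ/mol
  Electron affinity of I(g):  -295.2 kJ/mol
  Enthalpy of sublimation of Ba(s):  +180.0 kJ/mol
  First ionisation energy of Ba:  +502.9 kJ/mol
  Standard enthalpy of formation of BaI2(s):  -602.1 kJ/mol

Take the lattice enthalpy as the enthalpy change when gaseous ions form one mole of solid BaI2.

ΔHf° = 1·ΔHsub + 1·(ΣIE) + 1·D(I2) + 2·EA + U
-602.1 = 1·(+180.0) + 1·(+1468.1) + 1·(+213.6) + 2·(-295.2) + U
U = -602.1 − (+1271.3) = -1873.4 kJ/mol

U = -1873.4 kJ/mol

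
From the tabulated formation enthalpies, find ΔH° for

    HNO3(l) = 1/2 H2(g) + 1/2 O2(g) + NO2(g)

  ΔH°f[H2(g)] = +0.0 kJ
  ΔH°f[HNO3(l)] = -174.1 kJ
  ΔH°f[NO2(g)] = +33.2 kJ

Products: 1/2·(+0.0) + 1/2·(+0.0) + 1·(+33.2) = +33.2
Reactants: 1·(-174.1) = -174.1
ΔH° = (+33.2) − (-174.1) = 207.3 kJ

ΔH° = 207.3 kJ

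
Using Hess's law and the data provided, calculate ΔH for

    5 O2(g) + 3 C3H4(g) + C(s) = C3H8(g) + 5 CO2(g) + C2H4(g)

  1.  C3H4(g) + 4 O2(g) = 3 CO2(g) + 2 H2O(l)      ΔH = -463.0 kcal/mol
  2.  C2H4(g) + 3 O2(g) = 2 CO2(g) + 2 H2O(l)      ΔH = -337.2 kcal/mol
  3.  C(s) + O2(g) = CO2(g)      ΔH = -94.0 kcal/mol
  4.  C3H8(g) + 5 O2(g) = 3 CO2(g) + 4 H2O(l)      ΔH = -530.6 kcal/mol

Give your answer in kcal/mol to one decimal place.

eq. 1 × 3 (×3 to match 3 C3H4(g) in the target): (3)·(-463.0) = -1389.0 kcal/mol
eq. 2 reversed (C2H4(g) must end up as a product): +337.2 kcal/mol
eq. 3 as written (C(s) already on the reactant side): -94.0 kcal/mol
eq. 4 reversed (reverse to put C3H8(g) on the product side): +530.6 kcal/mol
Combining the equations, ΔH = (-1389.0) + (+337.2) + (-94.0) + (+530.6) = -615.2 kcal/mol

ΔH = -615.2 kcal/mol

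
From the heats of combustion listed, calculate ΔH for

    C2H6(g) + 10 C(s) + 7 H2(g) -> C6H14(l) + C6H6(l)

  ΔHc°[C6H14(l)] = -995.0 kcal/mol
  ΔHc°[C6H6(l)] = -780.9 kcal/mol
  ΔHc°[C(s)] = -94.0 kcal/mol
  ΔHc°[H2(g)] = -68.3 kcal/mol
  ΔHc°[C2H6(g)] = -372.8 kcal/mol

Using ΔH = Σ nΔHc°(reactants) − Σ nΔHc°(products):
= [1·(-372.8) + 10·(-94.0) + 7·(-68.3)] − [1·(-995.0) + 1·(-780.9)]
= -15.0 kcal/mol

ΔH = -15.0 kcal/mol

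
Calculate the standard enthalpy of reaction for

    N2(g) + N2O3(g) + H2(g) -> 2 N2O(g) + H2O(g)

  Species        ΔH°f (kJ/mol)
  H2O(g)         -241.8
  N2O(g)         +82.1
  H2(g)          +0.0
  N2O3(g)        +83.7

Products: 2·(+82.1) + 1·(-241.8) = -77.6
Reactants: 1·(+0.0) + 1·(+83.7) + 1·(+0.0) = +83.7
ΔH° = (-77.6) − (+83.7) = -161.3 kJ/mol

ΔH° = -161.3 kJ/mol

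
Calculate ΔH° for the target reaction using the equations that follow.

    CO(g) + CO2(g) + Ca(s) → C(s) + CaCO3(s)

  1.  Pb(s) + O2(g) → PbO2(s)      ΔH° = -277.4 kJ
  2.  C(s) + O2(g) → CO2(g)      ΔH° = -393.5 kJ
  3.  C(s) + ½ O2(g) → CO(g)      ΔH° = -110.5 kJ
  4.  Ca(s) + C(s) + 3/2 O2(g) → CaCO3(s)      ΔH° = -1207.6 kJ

eq. 1: not needed.
eq. 2 reversed: +393.5 kJ
eq. 3 reversed: +110.5 kJ
eq. 4 as written: -1207.6 kJ
Since enthalpy is a state function, ΔH° = (-1)·(-393.5) + (-1)·(-110.5) + (1)·(-1207.6) = -703.6 kJ

ΔH° = -703.6 kJ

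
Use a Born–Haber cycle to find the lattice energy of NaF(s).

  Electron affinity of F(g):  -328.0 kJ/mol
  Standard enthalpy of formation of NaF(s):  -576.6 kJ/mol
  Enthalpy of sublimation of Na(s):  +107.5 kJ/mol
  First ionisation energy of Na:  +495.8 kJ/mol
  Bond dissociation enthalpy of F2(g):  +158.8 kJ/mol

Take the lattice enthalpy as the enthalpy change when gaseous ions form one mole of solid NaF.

U = -931.3 kJ/mol

ΔHf° = 1·ΔHsub + 1·(ΣIE) + 1/2·D(F2) + 1·EA + U
-576.6 = 1·(+107.5) + 1·(+495.8) + 1/2·(+158.8) + 1·(-328.0) + U
U = -576.6 − (+354.7) = -931.3 kJ/mol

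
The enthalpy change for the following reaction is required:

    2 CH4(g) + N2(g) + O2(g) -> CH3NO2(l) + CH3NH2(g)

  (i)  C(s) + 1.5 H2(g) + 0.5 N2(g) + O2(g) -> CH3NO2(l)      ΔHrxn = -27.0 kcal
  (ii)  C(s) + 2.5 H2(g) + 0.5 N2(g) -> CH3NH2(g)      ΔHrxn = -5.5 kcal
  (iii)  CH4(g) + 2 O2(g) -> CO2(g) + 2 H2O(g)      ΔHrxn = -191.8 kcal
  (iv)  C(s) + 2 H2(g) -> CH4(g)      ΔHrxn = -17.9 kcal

ΔHrxn = 3.3 kcal

(i) as written (CH3NO2(l) already on the product side): -27.0 kcal
(ii) as written (CH3NH2(g) already on the product side): -5.5 kcal
(iii): not needed (H2O(g) appears nowhere else).
(iv) reversed and × 2: (-2)·(-17.9) = +35.8 kcal
ΔHrxn = (1)·(-27.0) + (1)·(-5.5) + (-2)·(-17.9) = 3.3 kcal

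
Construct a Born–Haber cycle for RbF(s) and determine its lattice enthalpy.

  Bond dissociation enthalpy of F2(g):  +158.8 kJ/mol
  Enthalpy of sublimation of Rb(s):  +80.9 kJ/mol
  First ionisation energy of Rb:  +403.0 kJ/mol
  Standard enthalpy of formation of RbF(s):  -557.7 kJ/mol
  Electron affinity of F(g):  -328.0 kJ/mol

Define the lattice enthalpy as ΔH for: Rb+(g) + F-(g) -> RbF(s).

ΔHf° = 1·ΔHsub + 1·(ΣIE) + 1/2·D(F2) + 1·EA + U
-557.7 = 1·(+80.9) + 1·(+403.0) + 1/2·(+158.8) + 1·(-328.0) + U
U = -557.7 − (+235.3) = -793.0 kJ/mol

U = -793.0 kJ/mol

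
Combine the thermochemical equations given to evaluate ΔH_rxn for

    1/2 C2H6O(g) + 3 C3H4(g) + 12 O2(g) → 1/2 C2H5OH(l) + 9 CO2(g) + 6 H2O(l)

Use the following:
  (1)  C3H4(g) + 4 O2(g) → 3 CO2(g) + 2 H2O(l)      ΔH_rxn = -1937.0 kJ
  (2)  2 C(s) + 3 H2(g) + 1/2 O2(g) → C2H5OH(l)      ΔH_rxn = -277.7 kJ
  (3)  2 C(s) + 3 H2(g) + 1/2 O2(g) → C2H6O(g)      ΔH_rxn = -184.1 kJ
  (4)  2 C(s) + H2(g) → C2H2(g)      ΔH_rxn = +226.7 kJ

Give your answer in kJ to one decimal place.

(1) × 3 (scale by 3 for the 3 C3H4(g)): (3)·(-1937.0) = -5811.0 kJ
(2) × 1/2 (scale by 1/2 for the 1/2 C2H5OH(l)): (1/2)·(-277.7) = -138.85 kJ
(3) reversed and × 1/2 (C2H6O(g) must end up as a reactant; ×1/2 to match 1/2 C2H6O(g) in the target): (-1/2)·(-184.1) = +92.05 kJ
(4): not needed (C2H2(g) appears nowhere else).
By Hess's law, ΔH_rxn = (-5811.0) + (-138.85) + (+92.05) = -5857.8 kJ

ΔH_rxn = -5857.8 kJ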